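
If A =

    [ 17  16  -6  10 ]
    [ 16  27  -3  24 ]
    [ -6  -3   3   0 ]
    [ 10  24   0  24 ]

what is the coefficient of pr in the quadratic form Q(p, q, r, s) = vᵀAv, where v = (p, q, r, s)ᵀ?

-12

The coefficient of pr is A[1,3] + A[3,1] = 2·(-6) = -12.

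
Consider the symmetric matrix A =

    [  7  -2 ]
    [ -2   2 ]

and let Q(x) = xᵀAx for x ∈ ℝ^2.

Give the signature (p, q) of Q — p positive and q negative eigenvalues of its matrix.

(2, 0)

Row-reducing A symmetrically gives the diagonal entries 7, 10/7.
So there are 2 positive pivots.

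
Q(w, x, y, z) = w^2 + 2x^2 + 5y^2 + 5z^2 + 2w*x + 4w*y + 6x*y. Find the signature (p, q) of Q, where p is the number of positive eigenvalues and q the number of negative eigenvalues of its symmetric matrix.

The associated matrix is A = [[1, 1, 2, 0], [1, 2, 3, 0], [2, 3, 5, 0], [0, 0, 0, 5]].
Symmetric row and column elimination reduces A to a congruent diagonal form with pivots 1, 1, 0, 5.
Counting signs: 3 positive, 1 zero.

(3, 0)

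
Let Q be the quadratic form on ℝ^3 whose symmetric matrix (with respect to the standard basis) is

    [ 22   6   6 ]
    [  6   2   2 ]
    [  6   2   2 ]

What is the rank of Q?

2

Congruent diagonalization of A (simultaneous row and column reduction) yields pivots 22, 4/11, 0.
So there are 2 positive, 1 zero pivots.
The rank is the number of nonzero pivots: 2.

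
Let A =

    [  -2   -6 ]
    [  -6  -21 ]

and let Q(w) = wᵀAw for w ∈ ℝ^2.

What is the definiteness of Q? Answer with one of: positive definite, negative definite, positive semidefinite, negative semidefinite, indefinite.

Row-reducing A symmetrically gives the diagonal entries -2, -3.
Counting signs: 2 negative.
Hence Q is negative definite.

negative definite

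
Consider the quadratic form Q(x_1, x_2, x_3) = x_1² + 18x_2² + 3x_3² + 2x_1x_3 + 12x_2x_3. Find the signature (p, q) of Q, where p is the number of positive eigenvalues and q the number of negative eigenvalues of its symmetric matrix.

(2, 0)

The associated matrix is A = [[1, 0, 1], [0, 18, 6], [1, 6, 3]].
Symmetric row and column elimination reduces A to a congruent diagonal form with pivots 1, 18, 0.
So there are 2 positive, 1 zero pivots.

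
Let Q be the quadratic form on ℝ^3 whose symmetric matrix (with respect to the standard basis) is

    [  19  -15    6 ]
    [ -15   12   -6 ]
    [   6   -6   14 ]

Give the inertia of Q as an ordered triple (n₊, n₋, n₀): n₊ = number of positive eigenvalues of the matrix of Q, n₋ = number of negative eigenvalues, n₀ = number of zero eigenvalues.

(3, 0, 0)

Row-reducing A symmetrically gives the diagonal entries 19, 3/19, 2.
Counting signs: 3 positive.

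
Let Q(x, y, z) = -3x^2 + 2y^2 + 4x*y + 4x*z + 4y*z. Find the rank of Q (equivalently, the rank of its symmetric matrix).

3

The symmetric matrix is A = [[-3, 2, 2], [2, 2, 2], [2, 2, 0]].
Symmetric row and column elimination reduces A to a congruent diagonal form with pivots -3, 10/3, -2.
So there are 1 positive, 2 negative pivots.
The rank is the number of nonzero pivots: 3.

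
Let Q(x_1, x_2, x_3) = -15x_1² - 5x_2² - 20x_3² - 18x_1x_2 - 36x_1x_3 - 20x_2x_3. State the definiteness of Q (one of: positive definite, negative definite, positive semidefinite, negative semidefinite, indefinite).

indefinite

Write A = [[-15, -9, -18], [-9, -5, -10], [-18, -10, -20]].
Row-reducing A symmetrically gives the diagonal entries -15, 2/5, 0.
Counting signs: 1 positive, 1 negative, 1 zero.
Hence Q is indefinite.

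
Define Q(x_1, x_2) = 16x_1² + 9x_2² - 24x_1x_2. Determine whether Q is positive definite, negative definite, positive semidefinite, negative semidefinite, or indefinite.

Write A = [[16, -12], [-12, 9]].
Congruent diagonalization of A (simultaneous row and column reduction) yields pivots 16, 0.
That gives 1 positive, 1 zero pivots.
Hence Q is positive semidefinite.

positive semidefinite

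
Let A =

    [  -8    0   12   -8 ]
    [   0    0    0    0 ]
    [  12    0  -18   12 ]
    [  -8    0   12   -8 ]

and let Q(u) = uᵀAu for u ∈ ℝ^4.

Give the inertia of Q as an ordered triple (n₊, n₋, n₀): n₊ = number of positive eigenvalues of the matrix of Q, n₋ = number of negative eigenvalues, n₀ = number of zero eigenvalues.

(0, 1, 3)

Row-reducing A symmetrically gives the diagonal entries -8, 0, 0, 0.
That gives 1 negative, 3 zero pivots.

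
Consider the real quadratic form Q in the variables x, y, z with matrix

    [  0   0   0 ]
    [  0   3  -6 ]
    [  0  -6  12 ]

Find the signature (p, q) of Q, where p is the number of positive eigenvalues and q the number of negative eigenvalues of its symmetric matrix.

Row-reducing A symmetrically gives the diagonal entries 0, 3, 0.
Counting signs: 1 positive, 2 zero.

(1, 0)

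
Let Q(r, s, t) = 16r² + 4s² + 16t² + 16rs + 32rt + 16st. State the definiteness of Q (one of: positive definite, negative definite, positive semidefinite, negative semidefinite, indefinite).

Write A = [[16, 8, 16], [8, 4, 8], [16, 8, 16]].
Row-reducing A symmetrically gives the diagonal entries 16, 0, 0.
So there are 1 positive, 2 zero pivots.
Hence Q is positive semidefinite.

positive semidefinite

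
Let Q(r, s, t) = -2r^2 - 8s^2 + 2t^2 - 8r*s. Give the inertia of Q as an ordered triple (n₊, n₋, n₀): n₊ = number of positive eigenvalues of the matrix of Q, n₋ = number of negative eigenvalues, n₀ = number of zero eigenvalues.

(1, 1, 1)

The associated matrix is A = [[-2, -4, 0], [-4, -8, 0], [0, 0, 2]].
Row-reducing A symmetrically gives the diagonal entries -2, 0, 2.
So there are 1 positive, 1 negative, 1 zero pivots.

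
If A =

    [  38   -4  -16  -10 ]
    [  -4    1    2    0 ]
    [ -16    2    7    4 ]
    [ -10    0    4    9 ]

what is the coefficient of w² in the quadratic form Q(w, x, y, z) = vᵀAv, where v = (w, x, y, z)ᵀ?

38

The coefficient of w² is the diagonal entry A[1,1] = 38.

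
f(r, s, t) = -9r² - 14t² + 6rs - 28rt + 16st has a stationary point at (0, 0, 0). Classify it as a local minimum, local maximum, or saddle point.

saddle point

The Hessian at the origin is H = [[-18, 6, -28], [6, 0, 16], [-28, 16, -28]].
Symmetric row and column elimination reduces H to a congruent diagonal form with pivots -18, 2, -20/3.
So there are 1 positive, 2 negative pivots.
H is indefinite, so the origin is a saddle point.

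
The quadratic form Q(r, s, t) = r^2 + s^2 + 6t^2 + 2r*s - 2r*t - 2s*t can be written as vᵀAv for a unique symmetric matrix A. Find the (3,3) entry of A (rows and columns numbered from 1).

The coefficient of t^2 in Q is 6, and that is exactly A[3,3].

6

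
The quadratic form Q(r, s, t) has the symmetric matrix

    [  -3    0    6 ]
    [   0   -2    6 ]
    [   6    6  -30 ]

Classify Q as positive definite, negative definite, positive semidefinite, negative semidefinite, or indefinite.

negative semidefinite

Applying the same elementary operations to the rows and columns of A produces a congruent diagonal matrix with entries -3, -2, 0.
That gives 2 negative, 1 zero pivots.
Hence Q is negative semidefinite.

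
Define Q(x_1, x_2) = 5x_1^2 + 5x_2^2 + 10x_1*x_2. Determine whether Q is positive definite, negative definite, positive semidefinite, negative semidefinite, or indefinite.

The symmetric matrix is A = [[5, 5], [5, 5]].
Congruent diagonalization of A (simultaneous row and column reduction) yields pivots 5, 0.
Counting signs: 1 positive, 1 zero.
Hence Q is positive semidefinite.

positive semidefinite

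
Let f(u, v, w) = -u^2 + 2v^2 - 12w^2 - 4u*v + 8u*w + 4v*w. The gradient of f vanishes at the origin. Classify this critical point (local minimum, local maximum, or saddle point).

The Hessian at the origin is H = [[-2, -4, 8], [-4, 4, 4], [8, 4, -24]].
Symmetric row and column elimination reduces H to a congruent diagonal form with pivots -2, 12, -4.
So there are 1 positive, 2 negative pivots.
H is indefinite, so the origin is a saddle point.

saddle point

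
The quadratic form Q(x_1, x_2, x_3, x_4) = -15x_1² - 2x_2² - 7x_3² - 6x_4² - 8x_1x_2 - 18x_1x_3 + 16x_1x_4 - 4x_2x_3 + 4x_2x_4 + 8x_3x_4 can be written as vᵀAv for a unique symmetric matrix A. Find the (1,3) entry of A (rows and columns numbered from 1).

-9

The coefficient of x_1·x_3 in Q is -18. For a symmetric A this equals A[1,3] + A[3,1] = 2·A[1,3].
So A[1,3] = -18/2 = -9.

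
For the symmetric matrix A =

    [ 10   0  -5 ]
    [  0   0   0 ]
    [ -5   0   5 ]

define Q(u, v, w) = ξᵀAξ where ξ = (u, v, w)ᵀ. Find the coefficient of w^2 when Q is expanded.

The coefficient of w^2 is the diagonal entry A[3,3] = 5.

5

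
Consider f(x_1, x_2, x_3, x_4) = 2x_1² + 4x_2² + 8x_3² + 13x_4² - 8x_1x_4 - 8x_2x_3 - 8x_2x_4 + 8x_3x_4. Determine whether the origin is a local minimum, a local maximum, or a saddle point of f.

local minimum

The Hessian at the origin is H = [[4, 0, 0, -8], [0, 8, -8, -8], [0, -8, 16, 8], [-8, -8, 8, 26]].
Row-reducing H symmetrically gives the diagonal entries 4, 8, 8, 2.
Counting signs: 4 positive.
H is positive definite, so the origin is a strict local minimum.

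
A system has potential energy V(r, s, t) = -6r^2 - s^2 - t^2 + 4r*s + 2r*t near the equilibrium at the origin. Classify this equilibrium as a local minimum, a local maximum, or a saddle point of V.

The Hessian at the origin is H = [[-12, 4, 2], [4, -2, 0], [2, 0, -2]].
Applying the same elementary operations to the rows and columns of H produces a congruent diagonal matrix with entries -12, -2/3, -1.
So there are 3 negative pivots.
H is negative definite, so the origin is a strict local maximum.

local maximum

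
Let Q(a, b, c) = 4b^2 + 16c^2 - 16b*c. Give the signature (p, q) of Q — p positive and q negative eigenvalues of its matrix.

The associated matrix is A = [[0, 0, 0], [0, 4, -8], [0, -8, 16]].
Applying the same elementary operations to the rows and columns of A produces a congruent diagonal matrix with entries 0, 4, 0.
Counting signs: 1 positive, 2 zero.

(1, 0)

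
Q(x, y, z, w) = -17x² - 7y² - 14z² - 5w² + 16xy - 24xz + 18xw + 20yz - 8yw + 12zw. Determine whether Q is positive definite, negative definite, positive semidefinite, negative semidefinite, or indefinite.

indefinite

Write A = [[-17, 8, -12, 9], [8, -7, 10, -4], [-12, 10, -14, 6], [9, -4, 6, -5]].
Applying the same elementary operations to the rows and columns of A produces a congruent diagonal matrix with entries -17, -55/17, 18/55, -2/9.
Counting signs: 1 positive, 3 negative.
Hence Q is indefinite.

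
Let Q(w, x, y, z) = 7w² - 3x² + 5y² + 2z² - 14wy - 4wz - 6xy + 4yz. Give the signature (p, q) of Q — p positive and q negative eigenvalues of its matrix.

(3, 1)

The associated matrix is A = [[7, 0, -7, -2], [0, -3, -3, 0], [-7, -3, 5, 2], [-2, 0, 2, 2]].
Applying the same elementary operations to the rows and columns of A produces a congruent diagonal matrix with entries 7, -3, 1, 10/7.
That gives 3 positive, 1 negative pivots.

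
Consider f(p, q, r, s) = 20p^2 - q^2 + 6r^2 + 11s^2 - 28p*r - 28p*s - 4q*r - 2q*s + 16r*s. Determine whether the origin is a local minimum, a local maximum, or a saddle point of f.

The Hessian at the origin is H = [[40, 0, -28, -28], [0, -2, -4, -2], [-28, -4, 12, 16], [-28, -2, 16, 22]].
Applying the same elementary operations to the rows and columns of H produces a congruent diagonal matrix with entries 40, -2, 2/5, 4.
So there are 3 positive, 1 negative pivots.
H is indefinite, so the origin is a saddle point.

saddle point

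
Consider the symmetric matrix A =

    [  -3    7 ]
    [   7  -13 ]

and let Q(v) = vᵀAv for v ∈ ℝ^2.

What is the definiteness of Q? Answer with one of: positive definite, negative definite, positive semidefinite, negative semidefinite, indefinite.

indefinite

Symmetric row and column elimination reduces A to a congruent diagonal form with pivots -3, 10/3.
That gives 1 positive, 1 negative pivots.
Hence Q is indefinite.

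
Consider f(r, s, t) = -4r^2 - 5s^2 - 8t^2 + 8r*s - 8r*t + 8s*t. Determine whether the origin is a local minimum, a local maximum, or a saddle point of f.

The Hessian at the origin is H = [[-8, 8, -8], [8, -10, 8], [-8, 8, -16]].
An LDLᵀ factorisation of H has diagonal entries -8, -2, -8.
That gives 3 negative pivots.
H is negative definite, so the origin is a strict local maximum.

local maximum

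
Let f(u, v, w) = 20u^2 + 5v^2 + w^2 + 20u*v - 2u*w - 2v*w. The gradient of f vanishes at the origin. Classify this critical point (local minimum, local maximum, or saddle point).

saddle point

The Hessian at the origin is H = [[40, 20, -2], [20, 10, -2], [-2, -2, 2]].
H is indefinite, so the origin is a saddle point.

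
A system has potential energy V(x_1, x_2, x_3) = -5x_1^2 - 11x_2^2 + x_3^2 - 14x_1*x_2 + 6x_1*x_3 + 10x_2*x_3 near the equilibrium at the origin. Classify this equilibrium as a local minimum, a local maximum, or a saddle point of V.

The Hessian at the origin is H = [[-10, -14, 6], [-14, -22, 10], [6, 10, 2]].
An LDLᵀ factorisation of H has diagonal entries -10, -12/5, 20/3.
So there are 1 positive, 2 negative pivots.
H is indefinite, so the origin is a saddle point.

saddle point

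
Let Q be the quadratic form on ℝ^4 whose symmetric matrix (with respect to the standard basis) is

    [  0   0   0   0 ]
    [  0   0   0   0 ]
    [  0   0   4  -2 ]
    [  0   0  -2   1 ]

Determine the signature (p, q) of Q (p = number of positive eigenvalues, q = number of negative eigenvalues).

(1, 0)

Congruent diagonalization of A (simultaneous row and column reduction) yields pivots 0, 0, 4, 0.
Counting signs: 1 positive, 3 zero.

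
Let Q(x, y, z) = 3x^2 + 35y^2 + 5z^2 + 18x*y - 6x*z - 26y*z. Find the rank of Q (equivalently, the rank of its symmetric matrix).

2

The symmetric matrix is A = [[3, 9, -3], [9, 35, -13], [-3, -13, 5]].
Applying the same elementary operations to the rows and columns of A produces a congruent diagonal matrix with entries 3, 8, 0.
That gives 2 positive, 1 zero pivots.
The rank is the number of nonzero pivots: 2.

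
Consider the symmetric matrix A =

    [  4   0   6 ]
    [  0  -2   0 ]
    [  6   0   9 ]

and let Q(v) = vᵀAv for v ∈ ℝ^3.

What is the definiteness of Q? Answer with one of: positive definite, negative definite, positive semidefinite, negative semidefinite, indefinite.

Symmetric row and column elimination reduces A to a congruent diagonal form with pivots 4, -2, 0.
That gives 1 positive, 1 negative, 1 zero pivots.
Hence Q is indefinite.

indefinite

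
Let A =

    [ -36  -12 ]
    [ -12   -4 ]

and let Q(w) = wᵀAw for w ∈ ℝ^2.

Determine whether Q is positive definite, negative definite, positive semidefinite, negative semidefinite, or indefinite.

negative semidefinite

Row-reducing A symmetrically gives the diagonal entries -36, 0.
Counting signs: 1 negative, 1 zero.
Hence Q is negative semidefinite.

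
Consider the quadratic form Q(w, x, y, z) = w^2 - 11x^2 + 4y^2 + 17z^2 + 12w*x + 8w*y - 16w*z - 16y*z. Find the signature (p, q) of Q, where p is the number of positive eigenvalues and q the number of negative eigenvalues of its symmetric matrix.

(3, 1)

The symmetric matrix is A = [[1, 6, 4, -8], [6, -11, 0, 0], [4, 0, 4, -8], [-8, 0, -8, 17]].
Applying the same elementary operations to the rows and columns of A produces a congruent diagonal matrix with entries 1, -47, 12/47, 1.
That gives 3 positive, 1 negative pivots.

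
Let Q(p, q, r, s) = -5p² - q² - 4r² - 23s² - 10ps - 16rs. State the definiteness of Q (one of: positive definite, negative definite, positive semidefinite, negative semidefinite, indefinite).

The symmetric matrix of Q is A = [[-5, 0, 0, -5], [0, -1, 0, 0], [0, 0, -4, -8], [-5, 0, -8, -23]].
Leading principal minors: Δ_1 = -5, Δ_2 = 5, Δ_3 = -20, Δ_4 = 40.
The signs alternate starting with Δ_1 < 0, so by Sylvester's criterion Q is negative definite.

negative definite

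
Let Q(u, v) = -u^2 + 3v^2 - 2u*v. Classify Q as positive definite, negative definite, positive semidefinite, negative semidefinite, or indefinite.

indefinite

The associated matrix is A = [[-1, -1], [-1, 3]].
Row-reducing A symmetrically gives the diagonal entries -1, 4.
So there are 1 positive, 1 negative pivots.
Hence Q is indefinite.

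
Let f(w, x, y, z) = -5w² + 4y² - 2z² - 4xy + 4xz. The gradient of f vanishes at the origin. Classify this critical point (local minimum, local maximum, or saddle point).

The Hessian at the origin is H = [[-10, 0, 0, 0], [0, 0, -4, 4], [0, -4, 8, 0], [0, 4, 0, -4]].
H is indefinite, so the origin is a saddle point.

saddle point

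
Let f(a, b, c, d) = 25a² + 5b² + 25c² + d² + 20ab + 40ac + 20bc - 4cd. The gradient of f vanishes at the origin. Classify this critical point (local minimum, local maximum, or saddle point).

The Hessian at the origin is H = [[50, 20, 40, 0], [20, 10, 20, 0], [40, 20, 50, -4], [0, 0, -4, 2]].
Applying the same elementary operations to the rows and columns of H produces a congruent diagonal matrix with entries 50, 2, 10, 2/5.
So there are 4 positive pivots.
H is positive definite, so the origin is a strict local minimum.

local minimum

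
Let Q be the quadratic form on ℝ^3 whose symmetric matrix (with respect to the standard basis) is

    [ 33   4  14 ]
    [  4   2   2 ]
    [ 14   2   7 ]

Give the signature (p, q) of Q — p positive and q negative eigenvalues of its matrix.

An LDLᵀ factorisation of A has diagonal entries 33, 50/33, 1.
That gives 3 positive pivots.

(3, 0)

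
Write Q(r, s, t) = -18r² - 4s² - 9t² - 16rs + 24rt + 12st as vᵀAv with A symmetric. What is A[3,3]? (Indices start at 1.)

-9

The coefficient of t² in Q is -9, and that is exactly A[3,3].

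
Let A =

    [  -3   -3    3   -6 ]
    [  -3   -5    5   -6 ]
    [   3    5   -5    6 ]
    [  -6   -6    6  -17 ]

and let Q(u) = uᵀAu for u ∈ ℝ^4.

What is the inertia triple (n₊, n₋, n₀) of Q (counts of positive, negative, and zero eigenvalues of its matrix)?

(0, 3, 1)

Applying the same elementary operations to the rows and columns of A produces a congruent diagonal matrix with entries -3, -2, 0, -5.
Counting signs: 3 negative, 1 zero.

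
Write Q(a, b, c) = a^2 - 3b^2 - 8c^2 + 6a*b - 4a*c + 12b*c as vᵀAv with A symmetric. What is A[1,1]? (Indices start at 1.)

The coefficient of a^2 in Q is 1, and that is exactly A[1,1].

1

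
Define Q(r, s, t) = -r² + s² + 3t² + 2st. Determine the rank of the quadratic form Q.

3

Write A = [[-1, 0, 0], [0, 1, 1], [0, 1, 3]].
Applying the same elementary operations to the rows and columns of A produces a congruent diagonal matrix with entries -1, 1, 2.
Counting signs: 2 positive, 1 negative.
The rank is the number of nonzero pivots: 3.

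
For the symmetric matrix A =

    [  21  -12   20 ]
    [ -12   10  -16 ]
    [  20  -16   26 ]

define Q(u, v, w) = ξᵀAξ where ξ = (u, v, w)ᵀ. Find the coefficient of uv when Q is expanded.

-24

The coefficient of uv is A[1,2] + A[2,1] = 2·(-12) = -24.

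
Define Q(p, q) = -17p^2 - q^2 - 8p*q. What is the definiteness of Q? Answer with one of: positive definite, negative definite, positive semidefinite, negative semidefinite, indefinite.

negative definite

The symmetric matrix of Q is A = [[-17, -4], [-4, -1]].
Leading principal minors: Δ_1 = -17, Δ_2 = 1.
The signs alternate starting with Δ_1 < 0, so by Sylvester's criterion Q is negative definite.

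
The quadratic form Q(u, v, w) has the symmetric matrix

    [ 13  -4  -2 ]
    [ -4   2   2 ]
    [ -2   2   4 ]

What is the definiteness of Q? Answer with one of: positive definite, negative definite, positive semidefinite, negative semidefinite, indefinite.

positive definite

Row-reducing A symmetrically gives the diagonal entries 13, 10/13, 6/5.
That gives 3 positive pivots.
Hence Q is positive definite.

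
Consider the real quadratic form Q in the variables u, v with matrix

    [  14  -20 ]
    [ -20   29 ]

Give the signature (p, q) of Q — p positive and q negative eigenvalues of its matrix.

Applying the same elementary operations to the rows and columns of A produces a congruent diagonal matrix with entries 14, 3/7.
That gives 2 positive pivots.

(2, 0)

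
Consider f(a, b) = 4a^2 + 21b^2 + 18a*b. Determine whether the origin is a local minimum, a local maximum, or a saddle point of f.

local minimum

The Hessian at the origin is H = [[8, 18], [18, 42]].
det H = 8·42 − (18)² = 12 > 0 and H[1,1] = 8 > 0, so H is positive definite.
Therefore the origin is a local minimum.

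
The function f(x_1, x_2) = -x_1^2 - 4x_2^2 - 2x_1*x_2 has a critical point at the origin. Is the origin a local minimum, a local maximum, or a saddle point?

The Hessian at the origin is H = [[-2, -2], [-2, -8]].
det H = -2·-8 − (-2)² = 12 > 0 and H[1,1] = -2 < 0, so H is negative definite.
Therefore the origin is a local maximum.

local maximum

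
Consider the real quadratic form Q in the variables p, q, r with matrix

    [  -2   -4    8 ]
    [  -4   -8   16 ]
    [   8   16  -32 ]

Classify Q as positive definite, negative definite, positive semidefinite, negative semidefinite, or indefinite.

negative semidefinite

Applying the same elementary operations to the rows and columns of A produces a congruent diagonal matrix with entries -2, 0, 0.
That gives 1 negative, 2 zero pivots.
Hence Q is negative semidefinite.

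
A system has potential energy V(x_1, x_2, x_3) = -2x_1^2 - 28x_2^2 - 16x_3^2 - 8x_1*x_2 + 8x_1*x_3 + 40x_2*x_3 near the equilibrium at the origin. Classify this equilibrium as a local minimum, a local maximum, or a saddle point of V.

local maximum

The Hessian at the origin is H = [[-4, -8, 8], [-8, -56, 40], [8, 40, -32]].
Congruent diagonalization of H (simultaneous row and column reduction) yields pivots -4, -40, -8/5.
Counting signs: 3 negative.
H is negative definite, so the origin is a strict local maximum.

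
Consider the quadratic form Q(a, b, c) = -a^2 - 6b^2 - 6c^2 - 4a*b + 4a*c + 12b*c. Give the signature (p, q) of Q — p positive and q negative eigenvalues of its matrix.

(0, 2)

Write A = [[-1, -2, 2], [-2, -6, 6], [2, 6, -6]].
Congruent diagonalization of A (simultaneous row and column reduction) yields pivots -1, -2, 0.
So there are 2 negative, 1 zero pivots.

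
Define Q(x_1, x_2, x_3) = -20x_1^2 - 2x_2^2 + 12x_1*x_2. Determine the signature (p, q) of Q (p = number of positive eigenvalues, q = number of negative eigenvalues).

Write A = [[-20, 6, 0], [6, -2, 0], [0, 0, 0]].
Applying the same elementary operations to the rows and columns of A produces a congruent diagonal matrix with entries -20, -1/5, 0.
That gives 2 negative, 1 zero pivots.

(0, 2)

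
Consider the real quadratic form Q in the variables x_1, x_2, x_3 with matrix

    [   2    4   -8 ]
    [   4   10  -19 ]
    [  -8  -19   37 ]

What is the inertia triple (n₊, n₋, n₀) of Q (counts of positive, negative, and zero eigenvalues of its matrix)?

(3, 0, 0)

Symmetric row and column elimination reduces A to a congruent diagonal form with pivots 2, 2, 1/2.
Counting signs: 3 positive.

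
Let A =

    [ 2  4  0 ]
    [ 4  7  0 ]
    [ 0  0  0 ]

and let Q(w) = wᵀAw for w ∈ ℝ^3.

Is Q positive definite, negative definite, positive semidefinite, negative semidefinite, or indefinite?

Applying the same elementary operations to the rows and columns of A produces a congruent diagonal matrix with entries 2, -1, 0.
Counting signs: 1 positive, 1 negative, 1 zero.
Hence Q is indefinite.

indefinite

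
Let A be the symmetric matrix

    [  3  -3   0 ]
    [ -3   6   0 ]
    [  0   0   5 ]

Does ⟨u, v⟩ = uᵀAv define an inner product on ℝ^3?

Symmetric row and column elimination reduces A to a congruent diagonal form with pivots 3, 3, 5.
That gives 3 positive pivots.
Hence Q is positive definite.
⟨·,·⟩ is an inner product exactly when A is positive definite.

yes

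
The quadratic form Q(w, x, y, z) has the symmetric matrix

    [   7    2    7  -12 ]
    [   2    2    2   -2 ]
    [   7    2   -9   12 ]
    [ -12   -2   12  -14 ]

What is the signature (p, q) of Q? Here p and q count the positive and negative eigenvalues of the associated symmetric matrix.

(2, 1)

Congruent diagonalization of A (simultaneous row and column reduction) yields pivots 7, 10/7, -16, 0.
So there are 2 positive, 1 negative, 1 zero pivots.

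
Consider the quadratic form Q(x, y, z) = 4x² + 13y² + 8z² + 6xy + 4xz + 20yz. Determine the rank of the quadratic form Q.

3

The symmetric matrix is A = [[4, 3, 2], [3, 13, 10], [2, 10, 8]].
Symmetric row and column elimination reduces A to a congruent diagonal form with pivots 4, 43/4, 12/43.
Counting signs: 3 positive.
The rank is the number of nonzero pivots: 3.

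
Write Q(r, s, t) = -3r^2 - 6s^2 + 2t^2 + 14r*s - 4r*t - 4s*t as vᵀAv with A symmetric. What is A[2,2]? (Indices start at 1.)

-6

The coefficient of s^2 in Q is -6, and that is exactly A[2,2].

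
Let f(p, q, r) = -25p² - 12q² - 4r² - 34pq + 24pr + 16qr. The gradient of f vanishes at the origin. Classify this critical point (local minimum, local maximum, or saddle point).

The Hessian at the origin is H = [[-50, -34, 24], [-34, -24, 16], [24, 16, -8]].
Symmetric row and column elimination reduces H to a congruent diagonal form with pivots -50, -22/25, 40/11.
So there are 1 positive, 2 negative pivots.
H is indefinite, so the origin is a saddle point.

saddle point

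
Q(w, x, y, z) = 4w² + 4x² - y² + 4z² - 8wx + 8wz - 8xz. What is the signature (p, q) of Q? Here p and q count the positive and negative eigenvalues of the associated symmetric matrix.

(1, 1)

The symmetric matrix is A = [[4, -4, 0, 4], [-4, 4, 0, -4], [0, 0, -1, 0], [4, -4, 0, 4]].
Row-reducing A symmetrically gives the diagonal entries 4, 0, -1, 0.
That gives 1 positive, 1 negative, 2 zero pivots.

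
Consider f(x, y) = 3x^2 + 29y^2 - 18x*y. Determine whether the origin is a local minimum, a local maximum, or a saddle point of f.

local minimum

The Hessian at the origin is H = [[6, -18], [-18, 58]].
det H = 6·58 − (-18)² = 24 > 0 and H[1,1] = 6 > 0, so H is positive definite.
Therefore the origin is a local minimum.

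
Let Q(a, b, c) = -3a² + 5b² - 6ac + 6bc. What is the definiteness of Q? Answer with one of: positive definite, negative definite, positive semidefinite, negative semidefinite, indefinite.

indefinite

The associated matrix is A = [[-3, 0, -3], [0, 5, 3], [-3, 3, 0]].
Symmetric row and column elimination reduces A to a congruent diagonal form with pivots -3, 5, 6/5.
So there are 2 positive, 1 negative pivots.
Hence Q is indefinite.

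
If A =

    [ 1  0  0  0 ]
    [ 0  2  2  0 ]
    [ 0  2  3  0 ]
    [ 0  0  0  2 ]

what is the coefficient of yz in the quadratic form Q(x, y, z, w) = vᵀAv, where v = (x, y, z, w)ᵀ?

4

The coefficient of yz is A[2,3] + A[3,2] = 2·2 = 4.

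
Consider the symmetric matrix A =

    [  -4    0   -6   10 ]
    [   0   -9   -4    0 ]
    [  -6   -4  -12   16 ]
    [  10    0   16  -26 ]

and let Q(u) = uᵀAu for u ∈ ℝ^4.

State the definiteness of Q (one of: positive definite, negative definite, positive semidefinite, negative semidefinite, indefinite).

negative definite

Leading principal minors: Δ_1 = -4, Δ_2 = 36, Δ_3 = -44, Δ_4 = 8.
The signs alternate starting with Δ_1 < 0, so by Sylvester's criterion Q is negative definite.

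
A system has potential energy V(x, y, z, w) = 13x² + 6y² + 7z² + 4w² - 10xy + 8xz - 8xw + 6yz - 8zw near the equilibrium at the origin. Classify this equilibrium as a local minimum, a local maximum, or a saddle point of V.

The Hessian at the origin is H = [[26, -10, 8, -8], [-10, 12, 6, 0], [8, 6, 14, -8], [-8, 0, -8, 8]].
Row-reducing H symmetrically gives the diagonal entries 26, 106/13, 76/53, 24/19.
That gives 4 positive pivots.
H is positive definite, so the origin is a strict local minimum.

local minimum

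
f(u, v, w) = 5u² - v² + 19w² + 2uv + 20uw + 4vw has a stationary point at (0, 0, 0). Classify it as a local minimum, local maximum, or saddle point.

saddle point

The Hessian at the origin is H = [[10, 2, 20], [2, -2, 4], [20, 4, 38]].
Applying the same elementary operations to the rows and columns of H produces a congruent diagonal matrix with entries 10, -12/5, -2.
That gives 1 positive, 2 negative pivots.
H is indefinite, so the origin is a saddle point.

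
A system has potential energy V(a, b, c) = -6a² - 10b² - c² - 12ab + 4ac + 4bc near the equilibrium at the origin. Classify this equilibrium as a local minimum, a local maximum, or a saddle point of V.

The Hessian at the origin is H = [[-12, -12, 4], [-12, -20, 4], [4, 4, -2]].
An LDLᵀ factorisation of H has diagonal entries -12, -8, -2/3.
So there are 3 negative pivots.
H is negative definite, so the origin is a strict local maximum.

local maximum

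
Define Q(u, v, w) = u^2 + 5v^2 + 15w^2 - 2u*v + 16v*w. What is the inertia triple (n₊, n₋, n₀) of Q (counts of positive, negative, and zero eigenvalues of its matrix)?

(2, 1, 0)

Write A = [[1, -1, 0], [-1, 5, 8], [0, 8, 15]].
Row-reducing A symmetrically gives the diagonal entries 1, 4, -1.
So there are 2 positive, 1 negative pivots.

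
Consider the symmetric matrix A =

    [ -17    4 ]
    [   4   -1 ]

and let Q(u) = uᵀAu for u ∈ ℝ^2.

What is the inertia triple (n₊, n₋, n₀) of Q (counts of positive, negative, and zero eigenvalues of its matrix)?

(0, 2, 0)

Applying the same elementary operations to the rows and columns of A produces a congruent diagonal matrix with entries -17, -1/17.
So there are 2 negative pivots.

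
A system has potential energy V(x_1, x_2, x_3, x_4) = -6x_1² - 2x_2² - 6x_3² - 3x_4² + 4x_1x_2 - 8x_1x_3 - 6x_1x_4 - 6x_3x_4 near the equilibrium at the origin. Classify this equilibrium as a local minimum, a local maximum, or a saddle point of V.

local maximum

The Hessian at the origin is H = [[-12, 4, -8, -6], [4, -4, 0, 0], [-8, 0, -12, -6], [-6, 0, -6, -6]].
Congruent diagonalization of H (simultaneous row and column reduction) yields pivots -12, -8/3, -4, -3/2.
That gives 4 negative pivots.
H is negative definite, so the origin is a strict local maximum.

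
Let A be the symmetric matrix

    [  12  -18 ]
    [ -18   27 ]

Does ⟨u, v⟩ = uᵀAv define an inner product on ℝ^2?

For the 2×2 matrix [[12, -18], [-18, 27]]: det = 12·27 − (-18)² = 0, trace = 39.
det = 0 so one eigenvalue is zero; the form is semidefinite with the sign of the trace.
⟨·,·⟩ is an inner product exactly when A is positive definite.

no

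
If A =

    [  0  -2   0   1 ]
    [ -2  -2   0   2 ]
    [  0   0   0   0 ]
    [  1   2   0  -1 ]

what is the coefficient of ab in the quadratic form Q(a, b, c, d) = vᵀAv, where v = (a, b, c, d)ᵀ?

The coefficient of ab is A[1,2] + A[2,1] = 2·(-2) = -4.

-4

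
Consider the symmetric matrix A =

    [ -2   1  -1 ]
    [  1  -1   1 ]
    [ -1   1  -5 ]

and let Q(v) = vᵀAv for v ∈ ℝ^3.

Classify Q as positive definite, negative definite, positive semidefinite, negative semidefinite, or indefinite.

negative definite

An LDLᵀ factorisation of A has diagonal entries -2, -1/2, -4.
That gives 3 negative pivots.
Hence Q is negative definite.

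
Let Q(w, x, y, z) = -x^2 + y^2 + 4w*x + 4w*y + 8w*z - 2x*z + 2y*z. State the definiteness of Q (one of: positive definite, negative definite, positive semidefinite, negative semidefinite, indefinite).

indefinite

The symmetric matrix is A = [[0, 2, 2, 4], [2, -1, 0, -1], [2, 0, 1, 1], [4, -1, 1, 0]].
A is congruent to a diagonal matrix with 1 positive, 1 negative and 2 zero entries, so Q is indefinite.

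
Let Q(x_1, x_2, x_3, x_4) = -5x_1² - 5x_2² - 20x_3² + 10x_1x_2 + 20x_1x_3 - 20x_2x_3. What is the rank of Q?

The associated matrix is A = [[-5, 5, 10, 0], [5, -5, -10, 0], [10, -10, -20, 0], [0, 0, 0, 0]].
Row-reducing A symmetrically gives the diagonal entries -5, 0, 0, 0.
Counting signs: 1 negative, 3 zero.
The rank is the number of nonzero pivots: 1.

1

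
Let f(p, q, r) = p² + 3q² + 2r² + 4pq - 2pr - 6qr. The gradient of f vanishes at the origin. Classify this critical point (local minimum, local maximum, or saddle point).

saddle point

The Hessian at the origin is H = [[2, 4, -2], [4, 6, -6], [-2, -6, 4]].
Congruent diagonalization of H (simultaneous row and column reduction) yields pivots 2, -2, 4.
Counting signs: 2 positive, 1 negative.
H is indefinite, so the origin is a saddle point.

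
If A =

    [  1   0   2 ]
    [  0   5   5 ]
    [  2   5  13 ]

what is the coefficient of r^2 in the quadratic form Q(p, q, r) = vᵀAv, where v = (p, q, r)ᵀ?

The coefficient of r^2 is the diagonal entry A[3,3] = 13.

13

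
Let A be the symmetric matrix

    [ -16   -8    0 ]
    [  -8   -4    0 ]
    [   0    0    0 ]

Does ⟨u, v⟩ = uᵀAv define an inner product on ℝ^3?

no

Applying the same elementary operations to the rows and columns of A produces a congruent diagonal matrix with entries -16, 0, 0.
That gives 1 negative, 2 zero pivots.
Hence Q is negative semidefinite.
⟨·,·⟩ is an inner product exactly when A is positive definite.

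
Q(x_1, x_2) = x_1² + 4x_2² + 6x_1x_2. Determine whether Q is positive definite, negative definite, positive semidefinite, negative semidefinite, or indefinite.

Write A = [[1, 3], [3, 4]].
Row-reducing A symmetrically gives the diagonal entries 1, -5.
That gives 1 positive, 1 negative pivots.
Hence Q is indefinite.

indefinite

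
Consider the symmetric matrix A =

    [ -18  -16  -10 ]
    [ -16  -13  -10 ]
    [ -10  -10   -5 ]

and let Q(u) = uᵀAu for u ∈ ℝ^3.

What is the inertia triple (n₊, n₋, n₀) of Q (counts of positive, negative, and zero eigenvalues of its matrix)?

Congruent diagonalization of A (simultaneous row and column reduction) yields pivots -18, 11/9, -5/11.
So there are 1 positive, 2 negative pivots.

(1, 2, 0)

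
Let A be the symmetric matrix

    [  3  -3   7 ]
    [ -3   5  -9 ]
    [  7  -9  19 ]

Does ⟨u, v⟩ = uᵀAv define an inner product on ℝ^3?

yes

Leading principal minors: Δ_1 = 3, Δ_2 = 6, Δ_3 = 4.
All leading principal minors are positive, so by Sylvester's criterion Q is positive definite.
⟨·,·⟩ is an inner product exactly when A is positive definite.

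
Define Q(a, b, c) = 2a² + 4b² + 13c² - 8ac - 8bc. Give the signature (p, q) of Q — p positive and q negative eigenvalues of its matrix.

(3, 0)

The associated matrix is A = [[2, 0, -4], [0, 4, -4], [-4, -4, 13]].
An LDLᵀ factorisation of A has diagonal entries 2, 4, 1.
Counting signs: 3 positive.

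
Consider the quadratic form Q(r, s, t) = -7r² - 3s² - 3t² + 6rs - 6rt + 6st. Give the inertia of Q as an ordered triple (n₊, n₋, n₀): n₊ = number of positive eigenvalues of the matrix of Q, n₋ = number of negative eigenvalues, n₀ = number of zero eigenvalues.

The symmetric matrix is A = [[-7, 3, -3], [3, -3, 3], [-3, 3, -3]].
Symmetric row and column elimination reduces A to a congruent diagonal form with pivots -7, -12/7, 0.
That gives 2 negative, 1 zero pivots.

(0, 2, 1)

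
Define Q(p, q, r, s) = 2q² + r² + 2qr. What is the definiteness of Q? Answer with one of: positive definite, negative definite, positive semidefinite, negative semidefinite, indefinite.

positive semidefinite

The associated matrix is A = [[0, 0, 0, 0], [0, 2, 1, 0], [0, 1, 1, 0], [0, 0, 0, 0]].
Symmetric row and column elimination reduces A to a congruent diagonal form with pivots 0, 2, 1/2, 0.
So there are 2 positive, 2 zero pivots.
Hence Q is positive semidefinite.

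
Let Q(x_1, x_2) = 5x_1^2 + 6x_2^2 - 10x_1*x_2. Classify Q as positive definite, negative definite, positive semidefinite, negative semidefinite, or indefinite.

Write A = [[5, -5], [-5, 6]].
Symmetric row and column elimination reduces A to a congruent diagonal form with pivots 5, 1.
Counting signs: 2 positive.
Hence Q is positive definite.

positive definite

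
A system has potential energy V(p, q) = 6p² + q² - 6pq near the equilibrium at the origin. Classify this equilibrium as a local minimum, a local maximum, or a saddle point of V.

saddle point

The Hessian at the origin is H = [[12, -6], [-6, 2]].
det H = 12·2 − (-6)² = -12 < 0, so H is indefinite.
Therefore the origin is a saddle point.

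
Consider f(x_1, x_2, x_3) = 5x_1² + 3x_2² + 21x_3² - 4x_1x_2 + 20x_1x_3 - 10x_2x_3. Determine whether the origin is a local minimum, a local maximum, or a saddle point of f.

The Hessian at the origin is H = [[10, -4, 20], [-4, 6, -10], [20, -10, 42]].
Symmetric row and column elimination reduces H to a congruent diagonal form with pivots 10, 22/5, 12/11.
Counting signs: 3 positive.
H is positive definite, so the origin is a strict local minimum.

local minimum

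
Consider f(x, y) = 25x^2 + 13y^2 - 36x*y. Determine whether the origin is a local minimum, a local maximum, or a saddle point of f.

local minimum

The Hessian at the origin is H = [[50, -36], [-36, 26]].
det H = 50·26 − (-36)² = 4 > 0 and H[1,1] = 50 > 0, so H is positive definite.
Therefore the origin is a local minimum.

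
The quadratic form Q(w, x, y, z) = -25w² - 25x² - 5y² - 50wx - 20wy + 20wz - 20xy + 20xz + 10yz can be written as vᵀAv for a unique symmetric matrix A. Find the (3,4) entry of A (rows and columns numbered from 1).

The coefficient of y·z in Q is 10. For a symmetric A this equals A[3,4] + A[4,3] = 2·A[3,4].
So A[3,4] = 10/2 = 5.

5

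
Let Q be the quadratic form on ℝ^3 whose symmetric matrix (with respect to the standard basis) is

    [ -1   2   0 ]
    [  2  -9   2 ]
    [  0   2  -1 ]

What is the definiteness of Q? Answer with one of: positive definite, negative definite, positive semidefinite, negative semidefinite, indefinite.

negative definite

Leading principal minors: Δ_1 = -1, Δ_2 = 5, Δ_3 = -1.
The signs alternate starting with Δ_1 < 0, so by Sylvester's criterion Q is negative definite.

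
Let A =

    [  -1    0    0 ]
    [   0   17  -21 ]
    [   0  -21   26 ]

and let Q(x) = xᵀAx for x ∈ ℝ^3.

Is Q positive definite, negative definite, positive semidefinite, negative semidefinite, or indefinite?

indefinite

Congruent diagonalization of A (simultaneous row and column reduction) yields pivots -1, 17, 1/17.
Counting signs: 2 positive, 1 negative.
Hence Q is indefinite.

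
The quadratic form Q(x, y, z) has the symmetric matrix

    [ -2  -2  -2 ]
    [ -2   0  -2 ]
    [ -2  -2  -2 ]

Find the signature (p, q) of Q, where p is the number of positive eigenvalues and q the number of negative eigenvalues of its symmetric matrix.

(1, 1)

Symmetric row and column elimination reduces A to a congruent diagonal form with pivots -2, 2, 0.
That gives 1 positive, 1 negative, 1 zero pivots.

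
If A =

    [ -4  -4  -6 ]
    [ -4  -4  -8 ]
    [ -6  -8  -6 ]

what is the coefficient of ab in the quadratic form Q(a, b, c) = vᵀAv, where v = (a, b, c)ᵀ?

-8

The coefficient of ab is A[1,2] + A[2,1] = 2·(-4) = -8.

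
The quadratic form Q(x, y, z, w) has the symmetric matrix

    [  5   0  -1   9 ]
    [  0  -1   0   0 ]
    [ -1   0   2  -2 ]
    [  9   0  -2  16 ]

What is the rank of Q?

Applying the same elementary operations to the rows and columns of A produces a congruent diagonal matrix with entries 5, -1, 9/5, -2/9.
So there are 2 positive, 2 negative pivots.
The rank is the number of nonzero pivots: 4.

4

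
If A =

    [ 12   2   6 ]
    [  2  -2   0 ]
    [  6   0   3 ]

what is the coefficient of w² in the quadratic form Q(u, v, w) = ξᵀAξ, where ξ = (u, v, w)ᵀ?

The coefficient of w² is the diagonal entry A[3,3] = 3.

3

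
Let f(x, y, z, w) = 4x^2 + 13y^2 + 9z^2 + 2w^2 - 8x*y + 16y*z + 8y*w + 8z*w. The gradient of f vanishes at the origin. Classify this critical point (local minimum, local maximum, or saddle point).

The Hessian at the origin is H = [[8, -8, 0, 0], [-8, 26, 16, 8], [0, 16, 18, 8], [0, 8, 8, 4]].
An LDLᵀ factorisation of H has diagonal entries 8, 18, 34/9, 4/17.
Counting signs: 4 positive.
H is positive definite, so the origin is a strict local minimum.

local minimum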